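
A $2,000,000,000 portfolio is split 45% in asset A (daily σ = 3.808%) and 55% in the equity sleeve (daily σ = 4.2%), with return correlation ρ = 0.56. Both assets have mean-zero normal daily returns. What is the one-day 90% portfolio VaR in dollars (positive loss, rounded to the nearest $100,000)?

$91,400,000

σ_p² = 0.45²·3.808² + 0.55²·4.2² + 2·0.56·0.45·0.55·3.808·4.2 = 12.7060 (%²).
σ_p = √12.7060 = 3.565%.
At 90%, z = 1.282.
VaR = 1.282 × 3.565% = 4.570%; on $2,000,000,000 that is $91,400,000.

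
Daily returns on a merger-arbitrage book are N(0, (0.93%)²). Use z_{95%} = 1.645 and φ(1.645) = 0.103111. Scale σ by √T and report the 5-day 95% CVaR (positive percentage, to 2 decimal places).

4.29%

σ_{5d} = 0.93% × √5 = 2.080%.
ES multiplier = φ(z)/(1−α) = 0.103111/0.05 = 2.062.
ES = 2.080% × 2.062 = 4.289%.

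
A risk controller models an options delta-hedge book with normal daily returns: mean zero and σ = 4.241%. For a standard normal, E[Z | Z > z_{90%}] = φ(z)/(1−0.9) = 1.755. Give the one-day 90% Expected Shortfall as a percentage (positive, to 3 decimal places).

7.443%

ES = 4.241% × 1.755 = 7.443%.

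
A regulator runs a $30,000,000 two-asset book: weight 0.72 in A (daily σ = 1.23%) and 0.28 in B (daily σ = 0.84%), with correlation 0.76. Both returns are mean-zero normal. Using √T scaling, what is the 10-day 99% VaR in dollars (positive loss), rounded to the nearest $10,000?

$2,370,000

σ_p = √(0.72²·1.23² + 0.28²·0.84² + 2·0.76·0.72·0.28·1.23·0.84) = 1.075%.
σ_{10d} = 1.075% × √10 = 3.399%.
z(99%) = 2.326.
VaR = 2.326 × 3.399% = 7.906%; on $30,000,000 that is $2,371,800.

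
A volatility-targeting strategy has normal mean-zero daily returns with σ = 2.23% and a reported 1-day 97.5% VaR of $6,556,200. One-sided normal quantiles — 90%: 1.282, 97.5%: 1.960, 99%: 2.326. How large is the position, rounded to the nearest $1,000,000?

VaR as a fraction of value: z·σ = 1.960 × 2.23% = 4.3708%.
Position = $6,556,200 / 0.043708 = $150,000,000.

$150,000,000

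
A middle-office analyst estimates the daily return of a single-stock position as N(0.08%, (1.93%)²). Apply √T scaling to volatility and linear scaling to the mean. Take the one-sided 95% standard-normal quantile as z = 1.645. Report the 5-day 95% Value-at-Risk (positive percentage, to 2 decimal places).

σ_{5d} = 1.93% × √5 = 4.316%; μ_{5d} = 5 × 0.08% = 0.400%.
VaR = −(0.400%) + 1.645 × 4.316% = 6.700%.

6.70%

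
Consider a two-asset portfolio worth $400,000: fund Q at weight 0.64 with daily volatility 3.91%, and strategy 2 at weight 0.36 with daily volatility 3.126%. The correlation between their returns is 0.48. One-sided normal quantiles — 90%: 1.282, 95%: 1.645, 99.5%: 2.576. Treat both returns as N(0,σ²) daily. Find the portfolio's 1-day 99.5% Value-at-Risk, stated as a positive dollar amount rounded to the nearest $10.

$32,960

σ_p² = 0.64²·3.91² + 0.36²·3.126² + 2·0.48·0.64·0.36·3.91·3.126 = 10.2319 (%²).
σ_p = √10.2319 = 3.199%.
VaR = 2.576 × 3.199% = 8.241%; on $400,000 that is $32,964.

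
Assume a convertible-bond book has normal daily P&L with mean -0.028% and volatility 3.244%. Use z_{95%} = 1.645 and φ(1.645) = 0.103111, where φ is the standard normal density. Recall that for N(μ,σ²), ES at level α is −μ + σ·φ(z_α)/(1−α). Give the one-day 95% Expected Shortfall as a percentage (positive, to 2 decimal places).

6.72%

Tail multiplier: φ(z)/(1−α) = 0.103111 / 0.05 = 2.062.
ES = −(-0.028%) + 3.244% × 2.062 = 6.717%.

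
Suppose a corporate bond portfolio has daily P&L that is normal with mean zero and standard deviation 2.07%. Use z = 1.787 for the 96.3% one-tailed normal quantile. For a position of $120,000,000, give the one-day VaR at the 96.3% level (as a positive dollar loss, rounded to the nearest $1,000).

VaR = z·σ = 1.787 × 2.07% = 3.699%.
On $120,000,000: 0.03699 × $120,000,000 = $4,438,800.

$4,439,000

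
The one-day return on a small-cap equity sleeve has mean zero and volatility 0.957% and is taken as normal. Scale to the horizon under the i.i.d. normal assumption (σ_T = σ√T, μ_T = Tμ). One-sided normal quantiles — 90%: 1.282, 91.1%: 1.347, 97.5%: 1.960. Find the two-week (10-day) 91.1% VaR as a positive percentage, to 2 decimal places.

σ_{10d} = 0.957% × √10 = 3.026%.
VaR = 1.347 × 3.026% = 4.076%.

4.08%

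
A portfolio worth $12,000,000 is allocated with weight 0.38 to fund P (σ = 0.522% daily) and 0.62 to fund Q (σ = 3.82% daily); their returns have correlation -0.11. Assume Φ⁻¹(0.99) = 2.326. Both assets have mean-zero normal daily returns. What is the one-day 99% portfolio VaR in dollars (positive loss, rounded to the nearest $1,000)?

$657,000

σ_p² = 0.38²·0.522² + 0.62²·3.82² + 2·-0.11·0.38·0.62·0.522·3.82 = 5.5453 (%²).
σ_p = √5.5453 = 2.355%.
VaR = 2.326 × 2.355% = 5.478%; on $12,000,000 that is $657,360.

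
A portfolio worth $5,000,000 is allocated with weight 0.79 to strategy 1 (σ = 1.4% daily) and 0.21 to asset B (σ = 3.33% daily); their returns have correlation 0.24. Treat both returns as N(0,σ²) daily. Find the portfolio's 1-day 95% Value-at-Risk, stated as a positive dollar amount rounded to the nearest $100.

$118,700

σ_p² = 0.79²·1.4² + 0.21²·3.33² + 2·0.24·0.79·0.21·1.4·3.33 = 2.0835 (%²).
σ_p = √2.0835 = 1.443%.
At 95%, z = 1.645.
VaR = 1.645 × 1.443% = 2.374%; on $5,000,000 that is $118,700.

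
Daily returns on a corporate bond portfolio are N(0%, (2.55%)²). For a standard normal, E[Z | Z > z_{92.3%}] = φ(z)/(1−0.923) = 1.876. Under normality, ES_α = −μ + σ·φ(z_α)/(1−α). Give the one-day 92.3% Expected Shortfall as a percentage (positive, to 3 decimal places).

ES = 2.55% × 1.876 = 4.784%.

4.784%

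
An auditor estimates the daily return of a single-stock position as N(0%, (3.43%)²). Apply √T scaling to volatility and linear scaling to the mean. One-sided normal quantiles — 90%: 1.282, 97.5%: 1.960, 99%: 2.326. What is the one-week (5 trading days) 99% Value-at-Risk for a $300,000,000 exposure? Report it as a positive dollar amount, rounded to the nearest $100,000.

σ_{5d} = 3.43% × √5 = 7.670%.
VaR = 2.326 × 7.670% = 17.840%.
On $300,000,000: 0.17840 × $300,000,000 = $53,520,000.

$53,500,000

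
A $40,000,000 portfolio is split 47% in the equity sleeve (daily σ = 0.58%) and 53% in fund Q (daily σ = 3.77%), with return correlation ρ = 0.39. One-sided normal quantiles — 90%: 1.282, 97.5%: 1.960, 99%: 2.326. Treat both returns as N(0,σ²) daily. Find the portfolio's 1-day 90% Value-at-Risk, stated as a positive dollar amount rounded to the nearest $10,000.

$1,090,000

σ_p² = 0.47²·0.58² + 0.53²·3.77² + 2·0.39·0.47·0.53·0.58·3.77 = 4.4916 (%²).
σ_p = √4.4916 = 2.119%.
VaR = 1.282 × 2.119% = 2.717%; on $40,000,000 that is $1,086,800.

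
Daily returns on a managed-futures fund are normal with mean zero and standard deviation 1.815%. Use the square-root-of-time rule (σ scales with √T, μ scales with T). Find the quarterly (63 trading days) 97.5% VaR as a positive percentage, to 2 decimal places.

At 97.5%, z = 1.960.
σ_{63d} = 1.815% × √63 = 14.406%.
VaR = 1.960 × 14.406% = 28.236%.

28.24%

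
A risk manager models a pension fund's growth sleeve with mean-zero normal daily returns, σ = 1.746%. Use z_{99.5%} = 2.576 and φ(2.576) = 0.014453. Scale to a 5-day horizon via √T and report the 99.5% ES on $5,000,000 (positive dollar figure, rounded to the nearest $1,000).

σ_{5d} = 1.746% × √5 = 3.904%.
ES multiplier = φ(z)/(1−α) = 0.014453/0.005 = 2.891.
ES = 3.904% × 2.891 = 11.286%; on $5,000,000: $564,300.

$564,000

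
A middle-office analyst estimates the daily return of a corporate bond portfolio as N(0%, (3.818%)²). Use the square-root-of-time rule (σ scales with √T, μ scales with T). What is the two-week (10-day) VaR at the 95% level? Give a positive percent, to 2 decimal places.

At 95%, z = 1.645.
σ_{10d} = 3.818% × √10 = 12.074%.
VaR = 1.645 × 12.074% = 19.862%.

19.86%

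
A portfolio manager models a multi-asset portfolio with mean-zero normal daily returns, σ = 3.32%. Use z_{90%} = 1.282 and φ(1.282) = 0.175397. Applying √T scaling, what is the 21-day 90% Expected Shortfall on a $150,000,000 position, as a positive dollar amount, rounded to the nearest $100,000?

σ_{21d} = 3.32% × √21 = 15.214%.
ES multiplier = φ(z)/(1−α) = 0.175397/0.1 = 1.754.
ES = 15.214% × 1.754 = 26.685%; on $150,000,000: $40,027,500.

$40,000,000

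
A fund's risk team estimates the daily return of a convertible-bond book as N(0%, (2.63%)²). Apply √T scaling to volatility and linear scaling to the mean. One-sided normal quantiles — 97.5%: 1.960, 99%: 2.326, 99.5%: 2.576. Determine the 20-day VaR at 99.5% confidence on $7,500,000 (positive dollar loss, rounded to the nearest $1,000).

σ_{20d} = 2.63% × √20 = 11.762%.
VaR = 2.576 × 11.762% = 30.299%.
On $7,500,000: 0.30299 × $7,500,000 = $2,272,425.

$2,272,000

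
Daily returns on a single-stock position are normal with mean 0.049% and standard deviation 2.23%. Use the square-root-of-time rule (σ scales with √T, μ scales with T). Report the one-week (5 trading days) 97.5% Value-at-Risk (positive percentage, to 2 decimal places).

At 97.5%, z = 1.960.
σ_{5d} = 2.23% × √5 = 4.986%; μ_{5d} = 5 × 0.049% = 0.245%.
VaR = −(0.245%) + 1.960 × 4.986% = 9.528%.

9.53%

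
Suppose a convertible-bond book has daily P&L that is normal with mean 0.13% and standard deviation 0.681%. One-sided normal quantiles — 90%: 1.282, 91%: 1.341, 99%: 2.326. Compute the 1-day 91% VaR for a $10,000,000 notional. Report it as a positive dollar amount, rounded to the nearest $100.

$78,300

VaR = −μ + z·σ = −(0.13%) + 1.341 × 0.681% = 0.783%.
On $10,000,000: 0.00783 × $10,000,000 = $78,300.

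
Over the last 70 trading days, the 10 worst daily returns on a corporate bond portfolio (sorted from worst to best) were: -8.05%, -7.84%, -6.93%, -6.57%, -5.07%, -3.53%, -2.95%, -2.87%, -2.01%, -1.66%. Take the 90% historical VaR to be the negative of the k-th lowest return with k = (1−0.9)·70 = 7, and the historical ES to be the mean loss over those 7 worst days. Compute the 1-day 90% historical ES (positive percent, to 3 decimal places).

5.849%

The 7 worst returns sum to -40.94%.
ES = −(-40.94%) / 7 = 5.8485…% ≈ 5.849%.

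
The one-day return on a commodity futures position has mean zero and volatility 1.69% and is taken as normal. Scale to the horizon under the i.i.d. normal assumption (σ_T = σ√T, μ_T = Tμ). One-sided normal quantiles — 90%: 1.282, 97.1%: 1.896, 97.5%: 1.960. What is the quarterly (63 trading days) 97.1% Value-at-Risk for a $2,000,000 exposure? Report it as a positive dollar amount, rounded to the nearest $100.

σ_{63d} = 1.69% × √63 = 13.414%.
VaR = 1.896 × 13.414% = 25.433%.
On $2,000,000: 0.25433 × $2,000,000 = $508,660.

$508,700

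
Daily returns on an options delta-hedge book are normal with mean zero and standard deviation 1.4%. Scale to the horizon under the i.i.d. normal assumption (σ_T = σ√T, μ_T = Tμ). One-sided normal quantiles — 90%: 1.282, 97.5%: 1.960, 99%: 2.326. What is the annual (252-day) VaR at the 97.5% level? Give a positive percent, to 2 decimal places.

43.56%

σ_{252d} = 1.4% × √252 = 22.224%.
VaR = 1.960 × 22.224% = 43.559%.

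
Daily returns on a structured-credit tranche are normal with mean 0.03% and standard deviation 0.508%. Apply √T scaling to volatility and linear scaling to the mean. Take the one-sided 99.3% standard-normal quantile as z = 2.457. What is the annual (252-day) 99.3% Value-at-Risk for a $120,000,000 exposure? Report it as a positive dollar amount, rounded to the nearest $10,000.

$14,700,000

σ_{252d} = 0.508% × √252 = 8.064%; μ_{252d} = 252 × 0.03% = 7.560%.
VaR = −(7.560%) + 2.457 × 8.064% = 12.253%.
On $120,000,000: 0.12253 × $120,000,000 = $14,703,600.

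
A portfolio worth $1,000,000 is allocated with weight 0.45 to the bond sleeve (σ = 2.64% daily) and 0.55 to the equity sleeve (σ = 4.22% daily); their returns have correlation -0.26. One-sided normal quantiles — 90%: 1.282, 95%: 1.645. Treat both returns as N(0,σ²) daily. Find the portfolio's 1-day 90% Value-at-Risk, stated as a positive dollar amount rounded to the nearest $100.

σ_p² = 0.45²·2.64² + 0.55²·4.22² + 2·-0.26·0.45·0.55·2.64·4.22 = 5.3646 (%²).
σ_p = √5.3646 = 2.316%.
VaR = 1.282 × 2.316% = 2.969%; on $1,000,000 that is $29,690.

$29,700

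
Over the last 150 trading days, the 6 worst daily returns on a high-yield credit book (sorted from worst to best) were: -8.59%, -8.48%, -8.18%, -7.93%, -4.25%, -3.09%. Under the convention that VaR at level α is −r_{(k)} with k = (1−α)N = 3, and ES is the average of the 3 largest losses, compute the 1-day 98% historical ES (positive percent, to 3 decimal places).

The 3 worst returns sum to -25.25%.
ES = −(-25.25%) / 3 = 8.4166…% ≈ 8.417%.

8.417%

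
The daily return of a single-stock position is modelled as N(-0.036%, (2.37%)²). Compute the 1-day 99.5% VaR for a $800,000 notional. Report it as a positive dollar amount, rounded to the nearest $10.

At 99.5% one-sided, z = 2.576.
VaR = −μ + z·σ = −(-0.036%) + 2.576 × 2.37% = 6.141%.
On $800,000: 0.06141 × $800,000 = $49,128.

$49,130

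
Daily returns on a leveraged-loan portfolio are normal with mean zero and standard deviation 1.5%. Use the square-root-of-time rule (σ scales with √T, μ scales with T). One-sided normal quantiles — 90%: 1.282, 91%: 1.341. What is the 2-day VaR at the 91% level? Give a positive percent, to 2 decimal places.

2.84%

σ_{2d} = 1.5% × √2 = 2.121%.
VaR = 1.341 × 2.121% = 2.844%.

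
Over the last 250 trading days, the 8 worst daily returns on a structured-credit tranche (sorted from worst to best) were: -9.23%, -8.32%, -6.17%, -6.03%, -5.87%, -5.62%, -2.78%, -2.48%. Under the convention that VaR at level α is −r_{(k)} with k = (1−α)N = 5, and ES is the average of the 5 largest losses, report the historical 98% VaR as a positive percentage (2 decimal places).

5.87%

k = 5; the 5th lowest return is -5.87%, so VaR = 5.87%.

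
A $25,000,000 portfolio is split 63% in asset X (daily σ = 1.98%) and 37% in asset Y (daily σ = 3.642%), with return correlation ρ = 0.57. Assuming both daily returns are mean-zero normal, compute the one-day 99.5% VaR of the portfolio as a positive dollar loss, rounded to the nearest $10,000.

$1,480,000

σ_p² = 0.63²·1.98² + 0.37²·3.642² + 2·0.57·0.63·0.37·1.98·3.642 = 5.2881 (%²).
σ_p = √5.2881 = 2.300%.
At 99.5%, z = 2.576.
VaR = 2.576 × 2.300% = 5.925%; on $25,000,000 that is $1,481,250.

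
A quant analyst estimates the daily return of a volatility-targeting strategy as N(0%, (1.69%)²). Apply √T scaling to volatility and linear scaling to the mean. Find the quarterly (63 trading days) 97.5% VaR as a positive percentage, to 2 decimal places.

26.29%

At 97.5%, z = 1.960.
σ_{63d} = 1.69% × √63 = 13.414%.
VaR = 1.960 × 13.414% = 26.291%.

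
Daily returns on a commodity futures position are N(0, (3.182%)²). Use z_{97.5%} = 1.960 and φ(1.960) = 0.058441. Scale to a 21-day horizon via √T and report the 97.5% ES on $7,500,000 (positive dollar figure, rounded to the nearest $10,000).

$2,560,000

σ_{21d} = 3.182% × √21 = 14.582%.
ES multiplier = φ(z)/(1−α) = 0.058441/0.025 = 2.338.
ES = 14.582% × 2.338 = 34.093%; on $7,500,000: $2,556,975.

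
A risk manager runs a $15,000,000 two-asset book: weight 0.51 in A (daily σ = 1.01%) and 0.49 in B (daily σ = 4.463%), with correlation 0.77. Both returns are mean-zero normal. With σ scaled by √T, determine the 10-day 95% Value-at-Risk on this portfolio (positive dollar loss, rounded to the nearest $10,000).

σ_p = √(0.51²·1.01² + 0.49²·4.463² + 2·0.77·0.51·0.49·1.01·4.463) = 2.604%.
σ_{10d} = 2.604% × √10 = 8.235%.
z(95%) = 1.645.
VaR = 1.645 × 8.235% = 13.547%; on $15,000,000 that is $2,032,050.

$2,030,000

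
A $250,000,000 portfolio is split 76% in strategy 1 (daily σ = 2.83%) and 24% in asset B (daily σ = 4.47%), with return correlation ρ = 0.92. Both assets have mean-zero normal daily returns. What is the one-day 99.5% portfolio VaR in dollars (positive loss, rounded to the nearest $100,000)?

σ_p² = 0.76²·2.83² + 0.24²·4.47² + 2·0.92·0.76·0.24·2.83·4.47 = 10.0224 (%²).
σ_p = √10.0224 = 3.166%.
At 99.5%, z = 2.576.
VaR = 2.576 × 3.166% = 8.156%; on $250,000,000 that is $20,390,000.

$20,400,000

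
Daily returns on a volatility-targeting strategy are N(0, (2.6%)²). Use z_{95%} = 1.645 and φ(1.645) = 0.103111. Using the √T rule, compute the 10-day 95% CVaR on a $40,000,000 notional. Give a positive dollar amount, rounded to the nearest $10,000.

$6,780,000

σ_{10d} = 2.6% × √10 = 8.222%.
ES multiplier = φ(z)/(1−α) = 0.103111/0.05 = 2.062.
ES = 8.222% × 2.062 = 16.954%; on $40,000,000: $6,781,600.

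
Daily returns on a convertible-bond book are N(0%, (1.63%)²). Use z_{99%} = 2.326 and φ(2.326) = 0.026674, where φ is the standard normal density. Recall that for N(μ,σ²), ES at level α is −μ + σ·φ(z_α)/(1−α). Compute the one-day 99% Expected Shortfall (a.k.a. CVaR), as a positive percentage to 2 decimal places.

Tail multiplier: φ(z)/(1−α) = 0.026674 / 0.01 = 2.667.
ES = 1.63% × 2.667 = 4.347%.

4.35%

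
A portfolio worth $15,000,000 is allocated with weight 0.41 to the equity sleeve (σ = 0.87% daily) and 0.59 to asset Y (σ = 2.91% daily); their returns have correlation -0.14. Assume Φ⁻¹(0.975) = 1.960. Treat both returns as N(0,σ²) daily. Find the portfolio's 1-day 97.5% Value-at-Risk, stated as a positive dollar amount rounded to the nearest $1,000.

$501,000

σ_p² = 0.41²·0.87² + 0.59²·2.91² + 2·-0.14·0.41·0.59·0.87·2.91 = 2.9035 (%²).
σ_p = √2.9035 = 1.704%.
VaR = 1.960 × 1.704% = 3.340%; on $15,000,000 that is $501,000.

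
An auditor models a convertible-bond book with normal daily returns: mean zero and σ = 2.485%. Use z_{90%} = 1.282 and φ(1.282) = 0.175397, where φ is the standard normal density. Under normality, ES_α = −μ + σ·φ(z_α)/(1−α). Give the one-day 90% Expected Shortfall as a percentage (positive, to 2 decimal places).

4.36%

Tail multiplier: φ(z)/(1−α) = 0.175397 / 0.1 = 1.754.
ES = 2.485% × 1.754 = 4.359%.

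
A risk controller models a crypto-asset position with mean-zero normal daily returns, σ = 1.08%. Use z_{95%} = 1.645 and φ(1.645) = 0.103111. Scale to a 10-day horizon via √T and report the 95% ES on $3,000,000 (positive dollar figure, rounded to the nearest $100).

σ_{10d} = 1.08% × √10 = 3.415%.
ES multiplier = φ(z)/(1−α) = 0.103111/0.05 = 2.062.
ES = 3.415% × 2.062 = 7.042%; on $3,000,000: $211,260.

$211,300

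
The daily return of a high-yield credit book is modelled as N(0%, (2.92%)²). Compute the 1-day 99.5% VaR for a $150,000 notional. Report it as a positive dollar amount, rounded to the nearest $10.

At 99.5% one-sided, z = 2.576.
VaR = z·σ = 2.576 × 2.92% = 7.522%.
On $150,000: 0.07522 × $150,000 = $11,283.

$11,280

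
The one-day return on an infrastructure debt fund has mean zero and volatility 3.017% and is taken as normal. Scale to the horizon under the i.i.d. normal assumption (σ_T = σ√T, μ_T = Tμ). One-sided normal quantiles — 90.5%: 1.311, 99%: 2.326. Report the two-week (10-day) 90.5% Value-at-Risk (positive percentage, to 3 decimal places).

12.508%

σ_{10d} = 3.017% × √10 = 9.541%.
VaR = 1.311 × 9.541% = 12.508%.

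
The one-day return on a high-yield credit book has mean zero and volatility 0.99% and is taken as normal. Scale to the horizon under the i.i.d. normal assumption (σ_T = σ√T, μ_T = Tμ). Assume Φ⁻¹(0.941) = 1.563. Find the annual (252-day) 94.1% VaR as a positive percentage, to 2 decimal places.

24.56%

σ_{252d} = 0.99% × √252 = 15.716%.
VaR = 1.563 × 15.716% = 24.564%.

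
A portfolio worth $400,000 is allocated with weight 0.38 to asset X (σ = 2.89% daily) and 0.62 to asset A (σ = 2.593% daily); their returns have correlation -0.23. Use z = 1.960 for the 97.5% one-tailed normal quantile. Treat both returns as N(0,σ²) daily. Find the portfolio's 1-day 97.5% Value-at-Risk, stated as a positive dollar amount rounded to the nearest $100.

σ_p² = 0.38²·2.89² + 0.62²·2.593² + 2·-0.23·0.38·0.62·2.89·2.593 = 2.9785 (%²).
σ_p = √2.9785 = 1.726%.
VaR = 1.960 × 1.726% = 3.383%; on $400,000 that is $13,532.

$13,500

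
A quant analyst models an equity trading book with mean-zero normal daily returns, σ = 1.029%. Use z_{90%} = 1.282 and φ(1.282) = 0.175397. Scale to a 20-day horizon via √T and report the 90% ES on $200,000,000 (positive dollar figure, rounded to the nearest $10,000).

$16,140,000

σ_{20d} = 1.029% × √20 = 4.602%.
ES multiplier = φ(z)/(1−α) = 0.175397/0.1 = 1.754.
ES = 4.602% × 1.754 = 8.072%; on $200,000,000: $16,144,000.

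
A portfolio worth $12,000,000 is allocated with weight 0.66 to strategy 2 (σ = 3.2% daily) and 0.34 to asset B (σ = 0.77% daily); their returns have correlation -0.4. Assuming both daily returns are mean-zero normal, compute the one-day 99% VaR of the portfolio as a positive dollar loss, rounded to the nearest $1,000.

$564,000

σ_p² = 0.66²·3.2² + 0.34²·0.77² + 2·-0.4·0.66·0.34·3.2·0.77 = 4.0867 (%²).
σ_p = √4.0867 = 2.022%.
At 99%, z = 2.326.
VaR = 2.326 × 2.022% = 4.703%; on $12,000,000 that is $564,360.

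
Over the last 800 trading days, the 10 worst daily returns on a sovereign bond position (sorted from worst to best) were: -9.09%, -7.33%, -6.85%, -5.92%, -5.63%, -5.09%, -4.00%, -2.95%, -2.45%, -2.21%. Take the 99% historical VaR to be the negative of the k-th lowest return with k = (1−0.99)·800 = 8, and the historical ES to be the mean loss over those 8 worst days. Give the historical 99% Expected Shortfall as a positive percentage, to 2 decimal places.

The 8 worst returns sum to -46.86%.
ES = −(-46.86%) / 8 = 5.8575% ≈ 5.86%.

5.86%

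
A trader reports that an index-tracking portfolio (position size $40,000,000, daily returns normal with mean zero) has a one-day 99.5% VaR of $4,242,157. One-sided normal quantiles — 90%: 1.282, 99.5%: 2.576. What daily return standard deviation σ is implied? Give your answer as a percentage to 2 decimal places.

4.12%

VaR as a fraction: $4,242,157 / $40,000,000 = 10.605%.
σ = VaR / z = 10.605% / 2.576 = 4.117%.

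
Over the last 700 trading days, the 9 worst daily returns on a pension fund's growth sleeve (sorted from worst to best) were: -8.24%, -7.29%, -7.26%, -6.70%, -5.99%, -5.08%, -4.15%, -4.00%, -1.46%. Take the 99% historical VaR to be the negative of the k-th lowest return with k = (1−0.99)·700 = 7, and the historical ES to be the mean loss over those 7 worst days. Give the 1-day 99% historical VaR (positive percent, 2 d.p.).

4.15%

k = 7; the 7th lowest return is -4.15%, so VaR = 4.15%.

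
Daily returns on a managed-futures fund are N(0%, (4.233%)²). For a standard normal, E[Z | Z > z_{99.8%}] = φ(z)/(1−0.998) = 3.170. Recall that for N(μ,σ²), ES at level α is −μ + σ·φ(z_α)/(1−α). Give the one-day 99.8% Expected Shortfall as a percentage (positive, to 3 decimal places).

ES = 4.233% × 3.170 = 13.419%.

13.419%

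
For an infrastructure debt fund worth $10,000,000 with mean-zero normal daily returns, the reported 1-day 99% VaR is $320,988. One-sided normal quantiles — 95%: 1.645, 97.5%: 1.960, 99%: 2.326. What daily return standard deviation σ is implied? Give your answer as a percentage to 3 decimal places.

1.380%

VaR as a fraction: $320,988 / $10,000,000 = 3.210%.
σ = VaR / z = 3.210% / 2.326 = 1.380%.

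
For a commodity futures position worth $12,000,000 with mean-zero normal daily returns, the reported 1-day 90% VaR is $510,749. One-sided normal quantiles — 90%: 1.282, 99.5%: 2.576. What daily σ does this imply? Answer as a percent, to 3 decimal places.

3.320%

VaR as a fraction: $510,749 / $12,000,000 = 4.256%.
σ = VaR / z = 4.256% / 1.282 = 3.320%.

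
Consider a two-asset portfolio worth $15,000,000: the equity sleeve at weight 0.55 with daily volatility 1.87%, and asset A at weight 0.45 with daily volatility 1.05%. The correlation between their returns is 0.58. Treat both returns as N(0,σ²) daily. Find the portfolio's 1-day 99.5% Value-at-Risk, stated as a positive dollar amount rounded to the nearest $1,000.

σ_p² = 0.55²·1.87² + 0.45²·1.05² + 2·0.58·0.55·0.45·1.87·1.05 = 1.8448 (%²).
σ_p = √1.8448 = 1.358%.
At 99.5%, z = 2.576.
VaR = 2.576 × 1.358% = 3.498%; on $15,000,000 that is $524,700.

$525,000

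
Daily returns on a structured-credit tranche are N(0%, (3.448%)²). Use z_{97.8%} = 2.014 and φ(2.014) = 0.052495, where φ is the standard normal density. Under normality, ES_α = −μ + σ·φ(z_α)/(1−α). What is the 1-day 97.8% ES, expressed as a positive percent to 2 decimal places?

Tail multiplier: φ(z)/(1−α) = 0.052495 / 0.022 = 2.386.
ES = 3.448% × 2.386 = 8.227%.

8.23%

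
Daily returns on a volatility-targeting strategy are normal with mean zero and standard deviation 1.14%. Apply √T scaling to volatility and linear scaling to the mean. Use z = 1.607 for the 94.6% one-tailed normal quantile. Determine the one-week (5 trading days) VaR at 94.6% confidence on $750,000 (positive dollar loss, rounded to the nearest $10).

σ_{5d} = 1.14% × √5 = 2.549%.
VaR = 1.607 × 2.549% = 4.096%.
On $750,000: 0.04096 × $750,000 = $30,720.

$30,720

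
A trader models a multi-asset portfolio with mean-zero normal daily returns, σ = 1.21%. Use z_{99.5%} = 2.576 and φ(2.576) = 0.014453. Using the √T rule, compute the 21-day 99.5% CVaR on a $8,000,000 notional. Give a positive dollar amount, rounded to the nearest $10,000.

$1,280,000

σ_{21d} = 1.21% × √21 = 5.545%.
ES multiplier = φ(z)/(1−α) = 0.014453/0.005 = 2.891.
ES = 5.545% × 2.891 = 16.031%; on $8,000,000: $1,282,480.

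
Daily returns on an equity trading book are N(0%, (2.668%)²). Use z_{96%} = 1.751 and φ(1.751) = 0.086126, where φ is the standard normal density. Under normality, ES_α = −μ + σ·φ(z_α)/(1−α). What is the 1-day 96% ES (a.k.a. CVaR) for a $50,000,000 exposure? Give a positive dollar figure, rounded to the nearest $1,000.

$2,872,000

Tail multiplier: φ(z)/(1−α) = 0.086126 / 0.04 = 2.153.
ES = 2.668% × 2.153 = 5.744%.
On $50,000,000: 0.05744 × $50,000,000 = $2,872,000.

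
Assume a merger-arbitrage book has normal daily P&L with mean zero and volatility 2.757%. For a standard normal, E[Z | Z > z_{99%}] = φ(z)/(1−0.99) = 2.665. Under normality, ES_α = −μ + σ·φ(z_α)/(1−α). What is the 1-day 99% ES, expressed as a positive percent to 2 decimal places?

7.35%

ES = 2.757% × 2.665 = 7.347%.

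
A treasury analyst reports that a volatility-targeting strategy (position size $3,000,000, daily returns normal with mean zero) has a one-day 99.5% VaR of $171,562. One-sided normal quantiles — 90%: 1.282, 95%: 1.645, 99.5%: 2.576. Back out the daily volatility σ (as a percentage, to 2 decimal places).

VaR as a fraction: $171,562 / $3,000,000 = 5.719%.
σ = VaR / z = 5.719% / 2.576 = 2.220%.

2.22%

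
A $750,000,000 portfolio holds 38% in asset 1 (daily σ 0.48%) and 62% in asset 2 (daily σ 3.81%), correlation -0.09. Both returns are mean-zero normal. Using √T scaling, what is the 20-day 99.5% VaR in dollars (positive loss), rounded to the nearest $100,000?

$203,300,000

σ_p = √(0.38²·0.48² + 0.62²·3.81² + 2·-0.09·0.38·0.62·0.48·3.81) = 2.353%.
σ_{20d} = 2.353% × √20 = 10.523%.
z(99.5%) = 2.576.
VaR = 2.576 × 10.523% = 27.107%; on $750,000,000 that is $203,302,500.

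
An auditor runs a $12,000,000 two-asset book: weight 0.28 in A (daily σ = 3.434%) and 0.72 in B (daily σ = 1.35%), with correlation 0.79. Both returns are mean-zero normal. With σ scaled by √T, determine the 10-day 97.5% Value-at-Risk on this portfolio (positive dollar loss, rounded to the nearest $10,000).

σ_p = √(0.28²·3.434² + 0.72²·1.35² + 2·0.79·0.28·0.72·3.434·1.35) = 1.829%.
σ_{10d} = 1.829% × √10 = 5.784%.
z(97.5%) = 1.960.
VaR = 1.960 × 5.784% = 11.337%; on $12,000,000 that is $1,360,440.

$1,360,000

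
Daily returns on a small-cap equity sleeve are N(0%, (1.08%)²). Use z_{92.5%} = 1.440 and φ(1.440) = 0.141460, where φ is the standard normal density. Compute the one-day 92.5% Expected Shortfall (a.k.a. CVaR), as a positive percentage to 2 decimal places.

Tail multiplier: φ(z)/(1−α) = 0.141460 / 0.075 = 1.886.
ES = 1.08% × 1.886 = 2.037%.

2.04%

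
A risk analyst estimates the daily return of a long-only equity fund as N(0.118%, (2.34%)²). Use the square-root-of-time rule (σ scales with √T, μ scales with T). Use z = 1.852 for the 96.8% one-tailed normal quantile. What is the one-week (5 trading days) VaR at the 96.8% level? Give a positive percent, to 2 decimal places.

σ_{5d} = 2.34% × √5 = 5.232%; μ_{5d} = 5 × 0.118% = 0.590%.
VaR = −(0.590%) + 1.852 × 5.232% = 9.100%.

9.10%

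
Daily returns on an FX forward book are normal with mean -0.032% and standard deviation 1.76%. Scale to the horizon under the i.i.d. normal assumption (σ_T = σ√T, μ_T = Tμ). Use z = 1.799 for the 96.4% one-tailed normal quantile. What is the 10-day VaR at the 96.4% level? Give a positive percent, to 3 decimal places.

σ_{10d} = 1.76% × √10 = 5.566%; μ_{10d} = 10 × -0.032% = -0.320%.
VaR = −(-0.320%) + 1.799 × 5.566% = 10.333%.

10.333%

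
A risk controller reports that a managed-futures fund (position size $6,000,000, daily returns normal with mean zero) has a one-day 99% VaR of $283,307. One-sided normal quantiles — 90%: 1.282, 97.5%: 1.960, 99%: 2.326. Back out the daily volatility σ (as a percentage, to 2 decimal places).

2.03%

VaR as a fraction: $283,307 / $6,000,000 = 4.722%.
σ = VaR / z = 4.722% / 2.326 = 2.030%.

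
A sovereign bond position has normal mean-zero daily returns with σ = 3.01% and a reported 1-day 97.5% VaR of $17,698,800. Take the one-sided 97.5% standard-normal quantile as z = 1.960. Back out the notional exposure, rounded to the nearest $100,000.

VaR as a fraction of value: z·σ = 1.960 × 3.01% = 5.8996%.
Position = $17,698,800 / 0.058996 = $300,000,000.

$300,000,000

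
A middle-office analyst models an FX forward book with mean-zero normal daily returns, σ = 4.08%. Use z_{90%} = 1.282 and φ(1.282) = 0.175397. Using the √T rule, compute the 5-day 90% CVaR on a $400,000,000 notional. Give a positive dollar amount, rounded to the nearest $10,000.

σ_{5d} = 4.08% × √5 = 9.123%.
ES multiplier = φ(z)/(1−α) = 0.175397/0.1 = 1.754.
ES = 9.123% × 1.754 = 16.002%; on $400,000,000: $64,008,000.

$64,010,000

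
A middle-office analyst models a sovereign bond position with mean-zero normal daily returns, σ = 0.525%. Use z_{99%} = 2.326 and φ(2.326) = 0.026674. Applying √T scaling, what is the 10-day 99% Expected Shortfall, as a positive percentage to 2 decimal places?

σ_{10d} = 0.525% × √10 = 1.660%.
ES multiplier = φ(z)/(1−α) = 0.026674/0.01 = 2.667.
ES = 1.660% × 2.667 = 4.427%.

4.43%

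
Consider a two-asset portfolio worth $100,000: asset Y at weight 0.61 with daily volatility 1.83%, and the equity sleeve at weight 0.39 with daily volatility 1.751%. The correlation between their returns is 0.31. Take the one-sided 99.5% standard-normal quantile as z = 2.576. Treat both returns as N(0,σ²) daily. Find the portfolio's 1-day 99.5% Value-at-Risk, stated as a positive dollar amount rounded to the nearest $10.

$3,810

σ_p² = 0.61²·1.83² + 0.39²·1.751² + 2·0.31·0.61·0.39·1.83·1.751 = 2.1851 (%²).
σ_p = √2.1851 = 1.478%.
VaR = 2.576 × 1.478% = 3.807%; on $100,000 that is $3,807.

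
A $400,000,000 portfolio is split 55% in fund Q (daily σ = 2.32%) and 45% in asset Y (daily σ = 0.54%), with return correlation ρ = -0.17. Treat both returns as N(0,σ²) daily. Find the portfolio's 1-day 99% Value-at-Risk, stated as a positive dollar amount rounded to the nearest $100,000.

$11,700,000

σ_p² = 0.55²·2.32² + 0.45²·0.54² + 2·-0.17·0.55·0.45·2.32·0.54 = 1.5818 (%²).
σ_p = √1.5818 = 1.258%.
At 99%, z = 2.326.
VaR = 2.326 × 1.258% = 2.926%; on $400,000,000 that is $11,704,000.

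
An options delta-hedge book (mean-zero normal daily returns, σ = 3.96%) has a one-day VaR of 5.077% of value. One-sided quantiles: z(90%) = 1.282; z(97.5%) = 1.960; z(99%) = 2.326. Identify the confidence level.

90%

Implied z = VaR/σ = 5.077 / 3.96 = 1.282.
This matches z(90%) = 1.282.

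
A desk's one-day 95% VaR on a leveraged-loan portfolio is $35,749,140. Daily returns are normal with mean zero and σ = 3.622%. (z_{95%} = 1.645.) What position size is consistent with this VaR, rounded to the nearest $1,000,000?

VaR as a fraction of value: z·σ = 1.645 × 3.622% = 5.95819%.
Position = $35,749,140 / 0.0595819 = $600,000,000.

$600,000,000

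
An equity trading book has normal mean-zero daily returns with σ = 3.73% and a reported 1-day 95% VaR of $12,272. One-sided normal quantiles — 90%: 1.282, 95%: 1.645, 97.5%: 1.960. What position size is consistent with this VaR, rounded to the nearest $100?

$200,000

VaR as a fraction of value: z·σ = 1.645 × 3.73% = 6.13585%.
Position = $12,272 / 0.0613585 = $200,005.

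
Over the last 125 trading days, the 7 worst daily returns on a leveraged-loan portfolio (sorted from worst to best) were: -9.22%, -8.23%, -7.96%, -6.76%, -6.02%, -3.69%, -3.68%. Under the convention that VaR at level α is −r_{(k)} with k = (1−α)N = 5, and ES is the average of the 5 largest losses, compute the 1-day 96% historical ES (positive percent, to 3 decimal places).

7.638%

The 5 worst returns sum to -38.19%.
ES = −(-38.19%) / 5 = 7.638%.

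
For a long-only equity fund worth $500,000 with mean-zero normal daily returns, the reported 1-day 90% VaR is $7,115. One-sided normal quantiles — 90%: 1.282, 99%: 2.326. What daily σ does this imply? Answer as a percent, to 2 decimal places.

1.11%

VaR as a fraction: $7,115 / $500,000 = 1.423%.
σ = VaR / z = 1.423% / 1.282 = 1.110%.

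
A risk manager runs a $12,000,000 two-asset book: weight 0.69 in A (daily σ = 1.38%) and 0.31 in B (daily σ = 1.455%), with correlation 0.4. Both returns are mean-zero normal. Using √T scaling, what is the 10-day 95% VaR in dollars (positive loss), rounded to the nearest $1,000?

$753,000

σ_p = √(0.69²·1.38² + 0.31²·1.455² + 2·0.4·0.69·0.31·1.38·1.455) = 1.206%.
σ_{10d} = 1.206% × √10 = 3.814%.
z(95%) = 1.645.
VaR = 1.645 × 3.814% = 6.274%; on $12,000,000 that is $752,880.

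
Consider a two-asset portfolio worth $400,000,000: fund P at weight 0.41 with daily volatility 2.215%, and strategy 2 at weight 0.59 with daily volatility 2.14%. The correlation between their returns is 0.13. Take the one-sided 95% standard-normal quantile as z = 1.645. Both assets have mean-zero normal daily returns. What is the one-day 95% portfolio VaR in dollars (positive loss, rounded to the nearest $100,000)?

$10,800,000

σ_p² = 0.41²·2.215² + 0.59²·2.14² + 2·0.13·0.41·0.59·2.215·2.14 = 2.7170 (%²).
σ_p = √2.7170 = 1.648%.
VaR = 1.645 × 1.648% = 2.711%; on $400,000,000 that is $10,844,000.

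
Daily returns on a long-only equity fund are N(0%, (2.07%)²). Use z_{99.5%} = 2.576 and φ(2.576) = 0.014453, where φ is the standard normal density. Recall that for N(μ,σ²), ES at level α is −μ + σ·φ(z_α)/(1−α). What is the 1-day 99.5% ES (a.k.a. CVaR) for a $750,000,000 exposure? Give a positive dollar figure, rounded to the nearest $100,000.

Tail multiplier: φ(z)/(1−α) = 0.014453 / 0.005 = 2.891.
ES = 2.07% × 2.891 = 5.984%.
On $750,000,000: 0.05984 × $750,000,000 = $44,880,000.

$44,900,000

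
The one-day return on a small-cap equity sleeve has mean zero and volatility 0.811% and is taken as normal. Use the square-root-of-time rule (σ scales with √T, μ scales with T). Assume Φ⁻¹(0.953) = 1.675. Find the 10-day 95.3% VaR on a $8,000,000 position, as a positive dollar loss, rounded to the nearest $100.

$343,700

σ_{10d} = 0.811% × √10 = 2.565%.
VaR = 1.675 × 2.565% = 4.296%.
On $8,000,000: 0.04296 × $8,000,000 = $343,680.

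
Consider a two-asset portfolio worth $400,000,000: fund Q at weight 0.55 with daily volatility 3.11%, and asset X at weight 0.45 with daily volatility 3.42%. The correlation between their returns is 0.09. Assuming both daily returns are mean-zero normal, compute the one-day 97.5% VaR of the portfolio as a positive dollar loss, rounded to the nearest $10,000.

$18,830,000

σ_p² = 0.55²·3.11² + 0.45²·3.42² + 2·0.09·0.55·0.45·3.11·3.42 = 5.7682 (%²).
σ_p = √5.7682 = 2.402%.
At 97.5%, z = 1.960.
VaR = 1.960 × 2.402% = 4.708%; on $400,000,000 that is $18,832,000.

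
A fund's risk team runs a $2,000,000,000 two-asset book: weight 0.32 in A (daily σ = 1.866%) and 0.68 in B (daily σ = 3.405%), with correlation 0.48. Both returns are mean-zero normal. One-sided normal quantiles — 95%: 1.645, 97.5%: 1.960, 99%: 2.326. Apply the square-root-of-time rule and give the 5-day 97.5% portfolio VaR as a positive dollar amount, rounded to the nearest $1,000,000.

$233,000,000

σ_p = √(0.32²·1.866² + 0.68²·3.405² + 2·0.48·0.32·0.68·1.866·3.405) = 2.654%.
σ_{5d} = 2.654% × √5 = 5.935%.
VaR = 1.960 × 5.935% = 11.633%; on $2,000,000,000 that is $232,660,000.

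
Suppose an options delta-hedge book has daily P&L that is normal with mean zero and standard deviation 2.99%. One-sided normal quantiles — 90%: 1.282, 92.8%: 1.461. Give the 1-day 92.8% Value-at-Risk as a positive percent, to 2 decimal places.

VaR = z·σ = 1.461 × 2.99% = 4.368%.

4.37%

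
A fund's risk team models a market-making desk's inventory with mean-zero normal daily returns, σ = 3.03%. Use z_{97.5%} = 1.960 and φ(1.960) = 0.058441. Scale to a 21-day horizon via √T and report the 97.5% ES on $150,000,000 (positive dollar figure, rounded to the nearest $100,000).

σ_{21d} = 3.03% × √21 = 13.885%.
ES multiplier = φ(z)/(1−α) = 0.058441/0.025 = 2.338.
ES = 13.885% × 2.338 = 32.463%; on $150,000,000: $48,694,500.

$48,700,000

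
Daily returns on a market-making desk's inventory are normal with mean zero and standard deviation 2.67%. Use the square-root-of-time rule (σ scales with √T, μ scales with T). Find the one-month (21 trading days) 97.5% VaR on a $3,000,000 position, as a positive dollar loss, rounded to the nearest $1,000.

$719,000

At 97.5%, z = 1.960.
σ_{21d} = 2.67% × √21 = 12.235%.
VaR = 1.960 × 12.235% = 23.981%.
On $3,000,000: 0.23981 × $3,000,000 = $719,430.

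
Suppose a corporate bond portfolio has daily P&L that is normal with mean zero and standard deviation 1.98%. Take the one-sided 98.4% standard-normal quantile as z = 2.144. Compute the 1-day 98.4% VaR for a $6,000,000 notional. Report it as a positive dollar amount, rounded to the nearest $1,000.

VaR = z·σ = 2.144 × 1.98% = 4.245%.
On $6,000,000: 0.04245 × $6,000,000 = $254,700.

$255,000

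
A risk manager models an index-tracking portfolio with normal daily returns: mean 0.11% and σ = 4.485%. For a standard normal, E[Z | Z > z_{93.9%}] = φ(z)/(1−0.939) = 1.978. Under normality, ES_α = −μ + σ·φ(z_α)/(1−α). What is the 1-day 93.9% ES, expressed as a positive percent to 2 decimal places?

8.76%

ES = −(0.11%) + 4.485% × 1.978 = 8.761%.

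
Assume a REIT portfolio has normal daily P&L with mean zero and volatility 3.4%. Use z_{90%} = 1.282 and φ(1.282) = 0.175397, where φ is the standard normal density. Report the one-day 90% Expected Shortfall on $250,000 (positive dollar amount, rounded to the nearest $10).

$14,910

Tail multiplier: φ(z)/(1−α) = 0.175397 / 0.1 = 1.754.
ES = 3.4% × 1.754 = 5.964%.
On $250,000: 0.05964 × $250,000 = $14,910.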